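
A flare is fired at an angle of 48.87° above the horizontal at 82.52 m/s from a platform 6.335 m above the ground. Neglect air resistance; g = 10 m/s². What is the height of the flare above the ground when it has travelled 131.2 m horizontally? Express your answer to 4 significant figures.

127.4 m

v_x = 82.52 cos 48.87° = 54.279 m/s, v_y0 = 82.52 sin 48.87° = 62.156 m/s.
Time to reach x = 131.2 m: t = x / v_x = 131.2 / 54.279 = 2.4171 s.
y = 6.335 + v_y0 t − ½ g t² = 6.335 + 62.156×2.4171 − 5.000×2.4171² = 127.4 m.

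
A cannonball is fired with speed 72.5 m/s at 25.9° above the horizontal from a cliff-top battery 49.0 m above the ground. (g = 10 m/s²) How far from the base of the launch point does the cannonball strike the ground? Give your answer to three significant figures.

Components: v_x = 72.5 cos 25.9° = 65.22 m/s, v_y = 72.5 sin 25.9° = 31.67 m/s.
Vertical: 0 = 49.0 + 31.67 t − ½(10) t² ⇒ 5.000 t² − 31.67 t − 49.0 = 0.
t = [31.67 + √(1003 + 980.0)] / 10.00 = 7.620 s.
Horizontal: R = v_x · t = 65.22 × 7.620 = 497 m.

497 m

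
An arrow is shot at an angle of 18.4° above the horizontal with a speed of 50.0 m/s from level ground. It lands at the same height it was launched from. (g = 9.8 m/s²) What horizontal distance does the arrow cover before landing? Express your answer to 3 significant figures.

153 m

Components: v_x = 50.0 cos 18.4° = 47.44 m/s, v_y = 50.0 sin 18.4° = 15.78 m/s.
Time of flight (same landing height): t = 2 v_y / g = 2 × 15.78 / 9.8 = 3.220 s.
Range: R = v_x · t = 47.44 × 3.220 = 153 m.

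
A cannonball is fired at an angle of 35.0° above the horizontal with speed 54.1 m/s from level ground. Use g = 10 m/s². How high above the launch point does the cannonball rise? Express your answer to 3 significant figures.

Vertical component of launch velocity: v_y = 54.1 sin 35.0° = 31.03 m/s.
At the highest point the vertical velocity is zero, so v_y² = 2 g h_max.
h_max = (31.03)² / (2 × 10) = 962.9 / 20.00 = 48.1 m.

48.1 m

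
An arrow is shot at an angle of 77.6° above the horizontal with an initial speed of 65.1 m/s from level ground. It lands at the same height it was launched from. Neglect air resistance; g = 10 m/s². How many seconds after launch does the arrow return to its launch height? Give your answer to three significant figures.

12.7 s

Vertical component: v_y = 65.1 sin 77.6° = 63.58 m/s.
For a projectile landing at launch height, time of flight is t = 2 v_y / g = 2 × 63.58 / 10 = 12.7 s.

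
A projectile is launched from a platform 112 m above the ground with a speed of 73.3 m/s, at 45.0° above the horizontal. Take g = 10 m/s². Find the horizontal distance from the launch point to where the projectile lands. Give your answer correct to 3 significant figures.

Components: v_x = 73.3 cos 45.0° = 51.83 m/s, v_y = 73.3 sin 45.0° = 51.83 m/s.
Vertical: 0 = 112 + 51.83 t − ½(10) t² ⇒ 5.000 t² − 51.83 t − 112 = 0.
t = [51.83 + √(2686 + 2240)] / 10.00 = 12.20 s.
Horizontal: R = v_x · t = 51.83 × 12.20 = 632 m.

632 m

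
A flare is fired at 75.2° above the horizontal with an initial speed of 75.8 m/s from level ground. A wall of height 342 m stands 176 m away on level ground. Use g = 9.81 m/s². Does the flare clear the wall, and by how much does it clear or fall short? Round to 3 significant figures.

v_x = 75.8 cos 75.2° = 19.36 m/s; v_y0 = 75.8 sin 75.2° = 73.29 m/s.
Time to reach the wall: t = 176 / 19.36 = 9.091 s.
Height at that point: y = 73.29×9.091 − 4.905×9.091² = 260.9 m.
That is 342 − 260.9 = 81.1 m below the top of the wall, so the flare does not clear it.

No — it falls 81.1 m short of clearing the wall.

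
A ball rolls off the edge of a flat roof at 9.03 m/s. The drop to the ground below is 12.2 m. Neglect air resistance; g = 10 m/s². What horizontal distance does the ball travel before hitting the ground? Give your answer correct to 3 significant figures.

Initial vertical velocity is zero, so the fall time comes from h = ½ g t²: t = √(2 × 12.2 / 10) = 1.562 s.
Horizontal motion is uniform at 9.03 m/s, so x = 9.03 × 1.562 = 14.1 m.

14.1 m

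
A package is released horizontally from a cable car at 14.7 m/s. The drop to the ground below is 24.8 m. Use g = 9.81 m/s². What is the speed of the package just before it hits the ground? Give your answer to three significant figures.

26.5 m/s

Fall time: t = √(2 × 24.8 / 9.81) = 2.249 s.
At impact: v_x = 14.7 m/s (unchanged), v_y = g t = 9.81 × 2.249 = 22.06 m/s.
Speed = √(v_x² + v_y²) = √(216.1 + 486.6) = 26.5 m/s.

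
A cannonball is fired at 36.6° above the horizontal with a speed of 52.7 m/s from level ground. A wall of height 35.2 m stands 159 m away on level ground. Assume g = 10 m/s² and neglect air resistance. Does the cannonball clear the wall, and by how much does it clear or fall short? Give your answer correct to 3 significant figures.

Yes — it clears the wall by 12.3 m.

v_x = 52.7 cos 36.6° = 42.31 m/s; v_y0 = 52.7 sin 36.6° = 31.42 m/s.
Time to reach the wall: t = 159 / 42.31 = 3.758 s.
Height at that point: y = 31.42×3.758 − 5.000×3.758² = 47.46 m.
That is 47.46 − 35.2 = 12.3 m above the top of the wall, so the cannonball clears it.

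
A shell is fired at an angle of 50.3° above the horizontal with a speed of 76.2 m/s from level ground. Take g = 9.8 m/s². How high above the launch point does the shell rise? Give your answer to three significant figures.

175 m

Vertical component of launch velocity: v_y = 76.2 sin 50.3° = 58.63 m/s.
At the highest point the vertical velocity is zero, so v_y² = 2 g h_max.
h_max = (58.63)² / (2 × 9.8) = 3437 / 19.60 = 175 m.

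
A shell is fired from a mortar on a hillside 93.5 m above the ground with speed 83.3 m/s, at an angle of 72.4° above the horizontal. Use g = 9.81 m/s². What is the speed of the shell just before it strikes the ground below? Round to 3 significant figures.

v_x = 83.3 cos 72.4° = 25.19 m/s is unchanged throughout.
For the vertical component, v_y² = v_y0² + 2 g h = (79.40)² + 2×9.81×93.5 = 8139, so |v_y| = 90.22 m/s.
Impact speed = √(v_x² + v_y²) = √(634.5 + 8139) = 93.7 m/s.

93.7 m/s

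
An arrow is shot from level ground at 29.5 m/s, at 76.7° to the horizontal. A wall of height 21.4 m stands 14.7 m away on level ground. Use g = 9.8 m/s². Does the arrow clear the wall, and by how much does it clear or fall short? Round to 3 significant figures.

v_x = 29.5 cos 76.7° = 6.786 m/s; v_y0 = 29.5 sin 76.7° = 28.71 m/s.
Time to reach the wall: t = 14.7 / 6.786 = 2.166 s.
Height at that point: y = 28.71×2.166 − 4.900×2.166² = 39.20 m.
That is 39.20 − 21.4 = 17.8 m above the top of the wall, so the arrow clears it.

Yes — it clears the wall by 17.8 m.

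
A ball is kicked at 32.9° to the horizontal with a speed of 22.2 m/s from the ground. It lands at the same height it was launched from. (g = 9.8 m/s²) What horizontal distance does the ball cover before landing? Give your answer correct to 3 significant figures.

45.9 m

Components: v_x = 22.2 cos 32.9° = 18.64 m/s, v_y = 22.2 sin 32.9° = 12.06 m/s.
Time of flight (same landing height): t = 2 v_y / g = 2 × 12.06 / 9.8 = 2.461 s.
Range: R = v_x · t = 18.64 × 2.461 = 45.9 m.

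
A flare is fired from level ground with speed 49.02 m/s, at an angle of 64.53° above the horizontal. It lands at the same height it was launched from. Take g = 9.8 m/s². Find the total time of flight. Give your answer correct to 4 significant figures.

Vertical component: v_y = 49.02 sin 64.53° = 44.256 m/s.
For a projectile landing at launch height, time of flight is t = 2 v_y / g = 2 × 44.256 / 9.8 = 9.032 s.

9.032 s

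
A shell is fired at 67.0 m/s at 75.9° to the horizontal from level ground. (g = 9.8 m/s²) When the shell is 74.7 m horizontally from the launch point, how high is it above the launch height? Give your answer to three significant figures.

195 m

v_x = 67.0 cos 75.9° = 16.32 m/s, v_y0 = 67.0 sin 75.9° = 64.98 m/s.
Time to reach x = 74.7 m: t = x / v_x = 74.7 / 16.32 = 4.577 s.
y = v_y0 t − ½ g t² = 64.98×4.577 − 4.900×4.577² = 195 m.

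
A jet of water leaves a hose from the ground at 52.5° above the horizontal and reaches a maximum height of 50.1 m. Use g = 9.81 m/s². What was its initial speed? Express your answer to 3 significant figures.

At maximum height v_y = 0, so (v₀ sin θ)² = 2 g H.
v₀ sin 52.5° = √(2 × 9.81 × 50.1) = 31.35 m/s.
v₀ = 31.35 / sin 52.5° = 31.35 / 0.7934 = 39.5 m/s.

39.5 m/s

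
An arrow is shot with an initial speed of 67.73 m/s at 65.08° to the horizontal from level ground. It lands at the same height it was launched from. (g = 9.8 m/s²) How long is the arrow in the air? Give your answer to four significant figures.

12.54 s

Vertical component: v_y = 67.73 sin 65.08° = 61.424 m/s.
For a projectile landing at launch height, time of flight is t = 2 v_y / g = 2 × 61.424 / 9.8 = 12.54 s.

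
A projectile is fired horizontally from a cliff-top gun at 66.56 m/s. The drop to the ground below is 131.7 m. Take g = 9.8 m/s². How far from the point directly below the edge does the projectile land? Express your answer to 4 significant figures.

345.1 m

Initial vertical velocity is zero, so the fall time comes from h = ½ g t²: t = √(2 × 131.7 / 9.8) = 5.1844 s.
Horizontal motion is uniform at 66.56 m/s, so x = 66.56 × 5.1844 = 345.1 m.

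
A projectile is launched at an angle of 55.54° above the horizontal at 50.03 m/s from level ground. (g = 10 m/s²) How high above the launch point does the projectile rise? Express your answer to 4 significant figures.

Vertical component of launch velocity: v_y = 50.03 sin 55.54° = 41.251 m/s.
At the highest point the vertical velocity is zero, so v_y² = 2 g h_max.
h_max = (41.251)² / (2 × 10) = 1701.6 / 20.00 = 85.08 m.

85.08 m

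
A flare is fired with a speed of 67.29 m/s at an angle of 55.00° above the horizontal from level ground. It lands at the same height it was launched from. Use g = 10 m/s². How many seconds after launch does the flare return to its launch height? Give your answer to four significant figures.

Vertical component: v_y = 67.29 sin 55.00° = 55.121 m/s.
For a projectile landing at launch height, time of flight is t = 2 v_y / g = 2 × 55.121 / 10 = 11.02 s.

11.02 s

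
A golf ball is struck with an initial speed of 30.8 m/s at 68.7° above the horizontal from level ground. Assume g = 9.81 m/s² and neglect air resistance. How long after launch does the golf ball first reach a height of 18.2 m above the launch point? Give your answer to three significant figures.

v_y0 = 30.8 sin 68.7° = 28.70 m/s.
Set y = v_y0 t − ½ g t² = 18.2: 4.905 t² − 28.70 t + 18.2 = 0.
t = [28.70 ± √(823.7 − 357.1)] / 9.81 = (28.70 ± 21.60) / 9.81, giving t = 0.724 s or t = 5.13 s.
The golf ball is on the way up at the first time, so t = 0.724 s.

0.724 s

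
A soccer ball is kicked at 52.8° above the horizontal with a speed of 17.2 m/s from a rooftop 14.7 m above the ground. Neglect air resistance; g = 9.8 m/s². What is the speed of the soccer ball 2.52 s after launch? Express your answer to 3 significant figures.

v_x = 17.2 cos 52.8° = 10.40 m/s (constant).
v_y(t) = 17.2 sin 52.8° − g t = 13.70 − 9.8 × 2.52 = -11.00 m/s.
Speed = √(v_x² + v_y²) = √(108.2 + 121.0) = 15.1 m/s.

15.1 m/s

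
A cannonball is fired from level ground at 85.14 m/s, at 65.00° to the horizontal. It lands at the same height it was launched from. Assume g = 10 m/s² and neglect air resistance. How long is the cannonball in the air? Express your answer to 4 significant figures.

Vertical component: v_y = 85.14 sin 65.00° = 77.163 m/s.
For a projectile landing at launch height, time of flight is t = 2 v_y / g = 2 × 77.163 / 10 = 15.43 s.

15.43 s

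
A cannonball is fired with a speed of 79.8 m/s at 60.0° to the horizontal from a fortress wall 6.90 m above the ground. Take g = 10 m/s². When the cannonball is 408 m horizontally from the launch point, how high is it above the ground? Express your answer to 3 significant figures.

191 m

v_x = 79.8 cos 60.0° = 39.90 m/s, v_y0 = 79.8 sin 60.0° = 69.11 m/s.
Time to reach x = 408 m: t = x / v_x = 408 / 39.90 = 10.23 s.
y = 6.90 + v_y0 t − ½ g t² = 6.90 + 69.11×10.23 − 5.000×10.23² = 191 m.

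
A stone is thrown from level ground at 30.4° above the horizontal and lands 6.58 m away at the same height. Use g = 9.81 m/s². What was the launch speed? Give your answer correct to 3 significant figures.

On level ground, R = v₀² sin(2θ) / g, so v₀ = √(R g / sin 2θ).
sin(2 × 30.4°) = 0.8729.
v₀ = √(6.58 × 9.81 / 0.8729) = √73.95 = 8.60 m/s.

8.60 m/s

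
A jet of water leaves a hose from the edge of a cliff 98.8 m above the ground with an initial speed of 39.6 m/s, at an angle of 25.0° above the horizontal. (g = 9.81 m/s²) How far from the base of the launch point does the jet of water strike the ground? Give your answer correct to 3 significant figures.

Components: v_x = 39.6 cos 25.0° = 35.89 m/s, v_y = 39.6 sin 25.0° = 16.74 m/s.
Vertical: 0 = 98.8 + 16.74 t − ½(9.81) t² ⇒ 4.905 t² − 16.74 t − 98.8 = 0.
t = [16.74 + √(280.2 + 1938)] / 9.810 = 6.507 s.
Horizontal: R = v_x · t = 35.89 × 6.507 = 234 m.

234 m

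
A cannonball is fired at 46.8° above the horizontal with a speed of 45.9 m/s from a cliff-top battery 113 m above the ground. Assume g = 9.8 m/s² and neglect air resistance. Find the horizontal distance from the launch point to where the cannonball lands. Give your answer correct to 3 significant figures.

Components: v_x = 45.9 cos 46.8° = 31.42 m/s, v_y = 45.9 sin 46.8° = 33.46 m/s.
Vertical: 0 = 113 + 33.46 t − ½(9.8) t² ⇒ 4.900 t² − 33.46 t − 113 = 0.
t = [33.46 + √(1120 + 2215)] / 9.800 = 9.307 s.
Horizontal: R = v_x · t = 31.42 × 9.307 = 292 m.

292 m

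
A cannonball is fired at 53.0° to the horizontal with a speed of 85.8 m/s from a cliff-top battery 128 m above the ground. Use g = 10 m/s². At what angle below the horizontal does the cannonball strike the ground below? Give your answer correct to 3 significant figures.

v_x = 85.8 cos 53.0° = 51.64 m/s.
At impact |v_y| = √(v_y0² + 2 g h) = √(68.52² + 2×10×128) = 85.18 m/s.
Angle below horizontal = arctan(|v_y| / v_x) = arctan(85.18 / 51.64) = 58.8°.

58.8°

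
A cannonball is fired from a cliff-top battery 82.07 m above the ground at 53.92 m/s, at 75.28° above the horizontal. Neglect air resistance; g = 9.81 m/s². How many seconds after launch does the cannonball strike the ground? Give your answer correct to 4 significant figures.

Vertical component: v_y = 53.92 sin 75.28° = 52.150 m/s.
Taking up as positive with launch at y = 82.07 m, landing at y = 0: 0 = 82.07 + 52.150 t − ½(9.81) t².
Solving 4.905 t² − 52.150 t − 82.07 = 0 gives t = [52.150 + √(52.150² + 4·4.905·82.07)] / 9.810 = 12.02 s.

12.02 s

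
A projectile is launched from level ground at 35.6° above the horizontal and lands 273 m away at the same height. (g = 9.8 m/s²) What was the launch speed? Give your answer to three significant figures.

53.2 m/s

On level ground, R = v₀² sin(2θ) / g, so v₀ = √(R g / sin 2θ).
sin(2 × 35.6°) = 0.9466.
v₀ = √(273 × 9.8 / 0.9466) = √2826 = 53.2 m/s.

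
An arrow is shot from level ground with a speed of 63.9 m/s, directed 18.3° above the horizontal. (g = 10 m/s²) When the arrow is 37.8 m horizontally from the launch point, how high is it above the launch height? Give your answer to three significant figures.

10.6 m

v_x = 63.9 cos 18.3° = 60.67 m/s, v_y0 = 63.9 sin 18.3° = 20.06 m/s.
Time to reach x = 37.8 m: t = x / v_x = 37.8 / 60.67 = 0.6230 s.
y = v_y0 t − ½ g t² = 20.06×0.6230 − 5.000×0.6230² = 10.6 m.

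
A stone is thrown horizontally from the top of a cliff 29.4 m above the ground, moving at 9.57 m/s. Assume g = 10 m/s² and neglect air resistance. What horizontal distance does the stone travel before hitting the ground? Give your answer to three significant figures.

Initial vertical velocity is zero, so the fall time comes from h = ½ g t²: t = √(2 × 29.4 / 10) = 2.425 s.
Horizontal motion is uniform at 9.57 m/s, so x = 9.57 × 2.425 = 23.2 m.

23.2 m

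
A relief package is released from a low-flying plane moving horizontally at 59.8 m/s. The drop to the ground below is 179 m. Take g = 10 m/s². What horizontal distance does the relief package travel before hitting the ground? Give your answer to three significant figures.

Initial vertical velocity is zero, so the fall time comes from h = ½ g t²: t = √(2 × 179 / 10) = 5.983 s.
Horizontal motion is uniform at 59.8 m/s, so x = 59.8 × 5.983 = 358 m.

358 m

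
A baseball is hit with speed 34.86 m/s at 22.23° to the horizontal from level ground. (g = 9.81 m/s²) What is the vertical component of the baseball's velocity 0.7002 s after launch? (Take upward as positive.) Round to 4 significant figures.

6.319 m/s

Initial vertical component: v_y0 = 34.86 sin 22.23° = 13.188 m/s.
v_y(t) = v_y0 − g t = 13.188 − 9.81 × 0.7002 = 6.319 m/s.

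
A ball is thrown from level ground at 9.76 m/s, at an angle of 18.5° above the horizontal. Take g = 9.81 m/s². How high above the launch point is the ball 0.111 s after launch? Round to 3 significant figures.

0.283 m

v_y0 = 9.76 sin 18.5° = 3.097 m/s.
y(t) = v_y0 t − ½ g t² = 3.097×0.111 − 4.905×0.111² = 0.283 m.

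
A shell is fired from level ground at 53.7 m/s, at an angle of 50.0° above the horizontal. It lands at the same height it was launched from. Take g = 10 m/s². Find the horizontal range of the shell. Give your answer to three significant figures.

For level ground, R = v₀² sin(2θ) / g.
sin(2 × 50.0°) = sin 100.0° = 0.9848.
R = (53.7)² × 0.9848 / 10 = 284 m.

284 m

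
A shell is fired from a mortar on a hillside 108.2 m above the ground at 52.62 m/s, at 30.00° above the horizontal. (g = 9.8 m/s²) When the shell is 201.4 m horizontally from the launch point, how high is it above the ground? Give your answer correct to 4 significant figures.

128.8 m

v_x = 52.62 cos 30.00° = 45.570 m/s, v_y0 = 52.62 sin 30.00° = 26.310 m/s.
Time to reach x = 201.4 m: t = x / v_x = 201.4 / 45.570 = 4.4196 s.
y = 108.2 + v_y0 t − ½ g t² = 108.2 + 26.310×4.4196 − 4.900×4.4196² = 128.8 m.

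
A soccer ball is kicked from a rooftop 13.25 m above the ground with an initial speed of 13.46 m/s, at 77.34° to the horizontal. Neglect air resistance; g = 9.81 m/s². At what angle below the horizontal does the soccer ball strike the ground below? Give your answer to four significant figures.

v_x = 13.46 cos 77.34° = 2.9500 m/s.
At impact |v_y| = √(v_y0² + 2 g h) = √(13.133² + 2×9.81×13.25) = 20.795 m/s.
Angle below horizontal = arctan(|v_y| / v_x) = arctan(20.795 / 2.9500) = 81.93°.

81.93°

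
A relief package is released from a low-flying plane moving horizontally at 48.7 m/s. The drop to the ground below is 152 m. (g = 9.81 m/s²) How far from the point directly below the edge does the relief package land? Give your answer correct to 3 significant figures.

Initial vertical velocity is zero, so the fall time comes from h = ½ g t²: t = √(2 × 152 / 9.81) = 5.567 s.
Horizontal motion is uniform at 48.7 m/s, so x = 48.7 × 5.567 = 271 m.

271 m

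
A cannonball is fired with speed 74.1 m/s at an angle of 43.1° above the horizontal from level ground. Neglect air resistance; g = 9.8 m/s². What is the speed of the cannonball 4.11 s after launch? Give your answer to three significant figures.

v_x = 74.1 cos 43.1° = 54.11 m/s (constant).
v_y(t) = 74.1 sin 43.1° − g t = 50.63 − 9.8 × 4.11 = 10.35 m/s.
Speed = √(v_x² + v_y²) = √(2928 + 107.1) = 55.1 m/s.

55.1 m/s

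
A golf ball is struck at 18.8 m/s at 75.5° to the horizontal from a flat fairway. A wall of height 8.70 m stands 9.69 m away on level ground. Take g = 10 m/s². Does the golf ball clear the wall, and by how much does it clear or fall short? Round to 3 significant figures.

Yes — it clears the wall by 7.58 m.

v_x = 18.8 cos 75.5° = 4.707 m/s; v_y0 = 18.8 sin 75.5° = 18.20 m/s.
Time to reach the wall: t = 9.69 / 4.707 = 2.059 s.
Height at that point: y = 18.20×2.059 − 5.000×2.059² = 16.28 m.
That is 16.28 − 8.70 = 7.58 m above the top of the wall, so the golf ball clears it.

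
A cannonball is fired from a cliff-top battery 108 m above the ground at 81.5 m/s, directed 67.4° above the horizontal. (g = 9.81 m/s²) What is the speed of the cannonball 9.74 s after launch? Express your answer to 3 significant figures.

v_x = 81.5 cos 67.4° = 31.32 m/s (constant).
v_y(t) = 81.5 sin 67.4° − g t = 75.24 − 9.81 × 9.74 = -20.31 m/s.
Speed = √(v_x² + v_y²) = √(980.9 + 412.5) = 37.3 m/s.

37.3 m/s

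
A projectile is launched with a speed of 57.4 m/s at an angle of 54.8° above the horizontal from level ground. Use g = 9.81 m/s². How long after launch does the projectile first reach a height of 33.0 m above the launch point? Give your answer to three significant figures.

v_y0 = 57.4 sin 54.8° = 46.90 m/s.
Set y = v_y0 t − ½ g t² = 33.0: 4.905 t² − 46.90 t + 33.0 = 0.
t = [46.90 ± √(2200 − 647.5)] / 9.81 = (46.90 ± 39.40) / 9.81, giving t = 0.765 s or t = 8.80 s.
The projectile is on the way up at the first time, so t = 0.765 s.

0.765 s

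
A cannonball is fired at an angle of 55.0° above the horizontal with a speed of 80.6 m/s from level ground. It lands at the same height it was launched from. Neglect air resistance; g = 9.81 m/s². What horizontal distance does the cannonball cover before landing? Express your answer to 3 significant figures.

Components: v_x = 80.6 cos 55.0° = 46.23 m/s, v_y = 80.6 sin 55.0° = 66.02 m/s.
Time of flight (same landing height): t = 2 v_y / g = 2 × 66.02 / 9.81 = 13.46 s.
Range: R = v_x · t = 46.23 × 13.46 = 622 m.

622 m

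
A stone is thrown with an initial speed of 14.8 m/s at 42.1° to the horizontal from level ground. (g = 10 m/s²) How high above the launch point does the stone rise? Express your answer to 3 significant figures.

Vertical component of launch velocity: v_y = 14.8 sin 42.1° = 9.922 m/s.
At the highest point the vertical velocity is zero, so v_y² = 2 g h_max.
h_max = (9.922)² / (2 × 10) = 98.45 / 20.00 = 4.92 m.

4.92 m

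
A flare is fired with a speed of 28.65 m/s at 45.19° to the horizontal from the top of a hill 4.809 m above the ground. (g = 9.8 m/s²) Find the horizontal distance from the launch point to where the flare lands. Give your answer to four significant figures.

Components: v_x = 28.65 cos 45.19° = 20.191 m/s, v_y = 28.65 sin 45.19° = 20.326 m/s.
Vertical: 0 = 4.809 + 20.326 t − ½(9.8) t² ⇒ 4.900 t² − 20.326 t − 4.809 = 0.
t = [20.326 + √(413.15 + 94.256)] / 9.800 = 4.3726 s.
Horizontal: R = v_x · t = 20.191 × 4.3726 = 88.29 m.

88.29 m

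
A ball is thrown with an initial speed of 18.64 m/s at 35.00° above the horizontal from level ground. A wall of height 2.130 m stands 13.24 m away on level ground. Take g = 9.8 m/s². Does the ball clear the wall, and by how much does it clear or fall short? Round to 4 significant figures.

Yes — it clears the wall by 3.456 m.

v_x = 18.64 cos 35.00° = 15.269 m/s; v_y0 = 18.64 sin 35.00° = 10.691 m/s.
Time to reach the wall: t = 13.24 / 15.269 = 0.86712 s.
Height at that point: y = 10.691×0.86712 − 4.900×0.86712² = 5.5861 m.
That is 5.5861 − 2.130 = 3.456 m above the top of the wall, so the ball clears it.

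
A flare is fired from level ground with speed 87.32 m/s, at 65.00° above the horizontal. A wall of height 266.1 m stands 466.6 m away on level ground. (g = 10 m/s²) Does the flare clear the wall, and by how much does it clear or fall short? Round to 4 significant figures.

No — it falls 64.82 m short of clearing the wall.

v_x = 87.32 cos 65.00° = 36.903 m/s; v_y0 = 87.32 sin 65.00° = 79.139 m/s.
Time to reach the wall: t = 466.6 / 36.903 = 12.644 s.
Height at that point: y = 79.139×12.644 − 5.000×12.644² = 201.28 m.
That is 266.1 − 201.28 = 64.82 m below the top of the wall, so the flare does not clear it.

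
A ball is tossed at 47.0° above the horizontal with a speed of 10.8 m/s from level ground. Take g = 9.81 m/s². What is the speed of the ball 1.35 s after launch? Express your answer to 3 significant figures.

9.10 m/s

v_x = 10.8 cos 47.0° = 7.366 m/s (constant).
v_y(t) = 10.8 sin 47.0° − g t = 7.899 − 9.81 × 1.35 = -5.345 m/s.
Speed = √(v_x² + v_y²) = √(54.26 + 28.57) = 9.10 m/s.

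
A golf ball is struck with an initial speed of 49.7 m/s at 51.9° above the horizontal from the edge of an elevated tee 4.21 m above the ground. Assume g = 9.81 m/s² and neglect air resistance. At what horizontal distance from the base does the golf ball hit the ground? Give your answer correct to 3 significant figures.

248 m

Components: v_x = 49.7 cos 51.9° = 30.67 m/s, v_y = 49.7 sin 51.9° = 39.11 m/s.
Vertical: 0 = 4.21 + 39.11 t − ½(9.81) t² ⇒ 4.905 t² − 39.11 t − 4.21 = 0.
t = [39.11 + √(1530 + 82.60)] / 9.810 = 8.080 s.
Horizontal: R = v_x · t = 30.67 × 8.080 = 248 m.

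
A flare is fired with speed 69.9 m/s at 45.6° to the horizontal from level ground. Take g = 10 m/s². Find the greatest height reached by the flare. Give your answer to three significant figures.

Vertical component of launch velocity: v_y = 69.9 sin 45.6° = 49.94 m/s.
At the highest point the vertical velocity is zero, so v_y² = 2 g h_max.
h_max = (49.94)² / (2 × 10) = 2494 / 20.00 = 125 m.

125 m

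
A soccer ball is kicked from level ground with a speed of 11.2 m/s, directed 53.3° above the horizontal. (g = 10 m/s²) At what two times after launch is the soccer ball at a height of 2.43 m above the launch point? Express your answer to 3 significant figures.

v_y0 = 11.2 sin 53.3° = 8.980 m/s.
Set y = v_y0 t − ½ g t² = 2.43: 5.000 t² − 8.980 t + 2.43 = 0.
t = [8.980 ± √(80.64 − 48.60)] / 10 = (8.980 ± 5.660) / 10, giving t = 0.332 s or t = 1.46 s.
So the soccer ball is at 2.43 m at t = 0.332 s (rising) and t = 1.46 s (falling).

0.332 s and 1.46 s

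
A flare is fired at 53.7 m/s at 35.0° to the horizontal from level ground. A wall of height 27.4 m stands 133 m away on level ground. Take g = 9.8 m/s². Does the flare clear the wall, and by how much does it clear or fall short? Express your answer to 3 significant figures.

Yes — it clears the wall by 20.9 m.

v_x = 53.7 cos 35.0° = 43.99 m/s; v_y0 = 53.7 sin 35.0° = 30.80 m/s.
Time to reach the wall: t = 133 / 43.99 = 3.023 s.
Height at that point: y = 30.80×3.023 − 4.900×3.023² = 48.33 m.
That is 48.33 − 27.4 = 20.9 m above the top of the wall, so the flare clears it.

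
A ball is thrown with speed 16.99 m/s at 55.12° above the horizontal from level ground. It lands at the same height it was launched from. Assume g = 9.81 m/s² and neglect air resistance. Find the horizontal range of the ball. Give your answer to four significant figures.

27.61 m

For level ground, R = v₀² sin(2θ) / g.
sin(2 × 55.12°) = sin 110.24° = 0.9383.
R = (16.99)² × 0.9383 / 9.81 = 27.61 m.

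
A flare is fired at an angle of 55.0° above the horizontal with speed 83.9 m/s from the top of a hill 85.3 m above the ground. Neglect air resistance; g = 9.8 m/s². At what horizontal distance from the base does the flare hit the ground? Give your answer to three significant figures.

730 m

Components: v_x = 83.9 cos 55.0° = 48.12 m/s, v_y = 83.9 sin 55.0° = 68.73 m/s.
Vertical: 0 = 85.3 + 68.73 t − ½(9.8) t² ⇒ 4.900 t² − 68.73 t − 85.3 = 0.
t = [68.73 + √(4724 + 1672)] / 9.800 = 15.17 s.
Horizontal: R = v_x · t = 48.12 × 15.17 = 730 m.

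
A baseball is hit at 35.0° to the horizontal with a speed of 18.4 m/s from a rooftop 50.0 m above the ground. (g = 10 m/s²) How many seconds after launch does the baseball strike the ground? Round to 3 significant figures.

4.39 s

Vertical component: v_y = 18.4 sin 35.0° = 10.55 m/s.
Taking up as positive with launch at y = 50.0 m, landing at y = 0: 0 = 50.0 + 10.55 t − ½(10) t².
Solving 5.000 t² − 10.55 t − 50.0 = 0 gives t = [10.55 + √(10.55² + 4·5.000·50.0)] / 10.00 = 4.39 s.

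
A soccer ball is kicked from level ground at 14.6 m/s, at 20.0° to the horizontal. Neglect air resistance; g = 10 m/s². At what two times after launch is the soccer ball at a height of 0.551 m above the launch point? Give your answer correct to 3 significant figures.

v_y0 = 14.6 sin 20.0° = 4.993 m/s.
Set y = v_y0 t − ½ g t² = 0.551: 5.000 t² − 4.993 t + 0.551 = 0.
t = [4.993 ± √(24.93 − 11.02)] / 10 = (4.993 ± 3.730) / 10, giving t = 0.126 s or t = 0.872 s.
So the soccer ball is at 0.551 m at t = 0.126 s (rising) and t = 0.872 s (falling).

0.126 s and 0.872 s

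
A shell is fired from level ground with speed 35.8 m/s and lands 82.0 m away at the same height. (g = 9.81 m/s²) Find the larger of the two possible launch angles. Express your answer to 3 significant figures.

70.6°

Level-ground range: R = v₀² sin(2θ)/g ⇒ sin 2θ = R g / v₀² = 82.0×9.81/35.8² = 0.6276.
2θ = arcsin(0.6276) = 38.87° or 180° − 38.87° = 141.13°.
So θ = 19.4° or θ = 70.6°.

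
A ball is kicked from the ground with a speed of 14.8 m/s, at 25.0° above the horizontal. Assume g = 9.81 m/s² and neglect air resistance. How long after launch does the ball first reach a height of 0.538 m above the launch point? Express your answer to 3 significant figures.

0.0928 s

v_y0 = 14.8 sin 25.0° = 6.255 m/s.
Set y = v_y0 t − ½ g t² = 0.538: 4.905 t² − 6.255 t + 0.538 = 0.
t = [6.255 ± √(39.13 − 10.56)] / 9.81 = (6.255 ± 5.345) / 9.81, giving t = 0.0928 s or t = 1.18 s.
The ball is on the way up at the first time, so t = 0.0928 s.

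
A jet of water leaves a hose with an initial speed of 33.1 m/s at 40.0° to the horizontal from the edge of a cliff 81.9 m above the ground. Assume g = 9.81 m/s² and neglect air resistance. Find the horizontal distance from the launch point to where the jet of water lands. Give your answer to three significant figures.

Components: v_x = 33.1 cos 40.0° = 25.36 m/s, v_y = 33.1 sin 40.0° = 21.28 m/s.
Vertical: 0 = 81.9 + 21.28 t − ½(9.81) t² ⇒ 4.905 t² − 21.28 t − 81.9 = 0.
t = [21.28 + √(452.8 + 1607)] / 9.810 = 6.796 s.
Horizontal: R = v_x · t = 25.36 × 6.796 = 172 m.

172 m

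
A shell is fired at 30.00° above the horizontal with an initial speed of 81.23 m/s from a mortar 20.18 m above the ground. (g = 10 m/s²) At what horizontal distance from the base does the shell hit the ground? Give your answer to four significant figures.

Components: v_x = 81.23 cos 30.00° = 70.347 m/s, v_y = 81.23 sin 30.00° = 40.615 m/s.
Vertical: 0 = 20.18 + 40.615 t − ½(10) t² ⇒ 5.000 t² − 40.615 t − 20.18 = 0.
t = [40.615 + √(1649.6 + 403.60)] / 10.00 = 8.5927 s.
Horizontal: R = v_x · t = 70.347 × 8.5927 = 604.5 m.

604.5 m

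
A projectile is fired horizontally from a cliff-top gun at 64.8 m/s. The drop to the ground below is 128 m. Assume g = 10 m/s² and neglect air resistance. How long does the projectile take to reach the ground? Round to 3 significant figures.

5.06 s

The horizontal speed doesn't affect the fall. With v_y0 = 0, h = ½ g t².
t = √(2 × 128 / 10) = √25.60 = 5.06 s.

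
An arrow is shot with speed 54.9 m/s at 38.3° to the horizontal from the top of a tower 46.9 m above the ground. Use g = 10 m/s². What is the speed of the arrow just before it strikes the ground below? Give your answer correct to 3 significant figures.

62.9 m/s

v_x = 54.9 cos 38.3° = 43.08 m/s is unchanged throughout.
For the vertical component, v_y² = v_y0² + 2 g h = (34.03)² + 2×10×46.9 = 2096, so |v_y| = 45.78 m/s.
Impact speed = √(v_x² + v_y²) = √(1856 + 2096) = 62.9 m/s.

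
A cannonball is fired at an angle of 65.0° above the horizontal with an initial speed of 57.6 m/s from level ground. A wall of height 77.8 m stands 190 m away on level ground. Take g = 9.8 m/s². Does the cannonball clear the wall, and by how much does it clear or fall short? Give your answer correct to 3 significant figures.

Yes — it clears the wall by 31.1 m.

v_x = 57.6 cos 65.0° = 24.34 m/s; v_y0 = 57.6 sin 65.0° = 52.20 m/s.
Time to reach the wall: t = 190 / 24.34 = 7.806 s.
Height at that point: y = 52.20×7.806 − 4.900×7.806² = 108.9 m.
That is 108.9 − 77.8 = 31.1 m above the top of the wall, so the cannonball clears it.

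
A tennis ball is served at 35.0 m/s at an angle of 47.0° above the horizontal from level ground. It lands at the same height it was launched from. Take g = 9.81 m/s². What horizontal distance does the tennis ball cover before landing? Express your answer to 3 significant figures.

For level ground, R = v₀² sin(2θ) / g.
sin(2 × 47.0°) = sin 94.00° = 0.9976.
R = (35.0)² × 0.9976 / 9.81 = 125 m.

125 m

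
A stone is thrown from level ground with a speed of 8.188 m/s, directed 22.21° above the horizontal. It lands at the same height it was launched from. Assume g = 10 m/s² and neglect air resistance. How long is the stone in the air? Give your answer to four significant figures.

0.6190 s

Vertical component: v_y = 8.188 sin 22.21° = 3.0951 m/s.
For a projectile landing at launch height, time of flight is t = 2 v_y / g = 2 × 3.0951 / 10 = 0.6190 s.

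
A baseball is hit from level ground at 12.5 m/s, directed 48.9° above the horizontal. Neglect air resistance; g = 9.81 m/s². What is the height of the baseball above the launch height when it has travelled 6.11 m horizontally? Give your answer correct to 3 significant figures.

v_x = 12.5 cos 48.9° = 8.217 m/s, v_y0 = 12.5 sin 48.9° = 9.420 m/s.
Time to reach x = 6.11 m: t = x / v_x = 6.11 / 8.217 = 0.7436 s.
y = v_y0 t − ½ g t² = 9.420×0.7436 − 4.905×0.7436² = 4.29 m.

4.29 m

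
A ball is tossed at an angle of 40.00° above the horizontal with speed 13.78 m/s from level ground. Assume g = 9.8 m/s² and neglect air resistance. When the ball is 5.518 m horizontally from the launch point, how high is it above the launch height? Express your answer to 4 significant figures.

3.291 m

v_x = 13.78 cos 40.00° = 10.556 m/s, v_y0 = 13.78 sin 40.00° = 8.8576 m/s.
Time to reach x = 5.518 m: t = x / v_x = 5.518 / 10.556 = 0.52274 s.
y = v_y0 t − ½ g t² = 8.8576×0.52274 − 4.900×0.52274² = 3.291 m.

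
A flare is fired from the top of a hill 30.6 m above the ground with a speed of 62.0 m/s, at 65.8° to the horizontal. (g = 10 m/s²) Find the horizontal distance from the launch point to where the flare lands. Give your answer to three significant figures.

301 m

Components: v_x = 62.0 cos 65.8° = 25.42 m/s, v_y = 62.0 sin 65.8° = 56.55 m/s.
Vertical: 0 = 30.6 + 56.55 t − ½(10) t² ⇒ 5.000 t² − 56.55 t − 30.6 = 0.
t = [56.55 + √(3198 + 612.0)] / 10.00 = 11.83 s.
Horizontal: R = v_x · t = 25.42 × 11.83 = 301 m.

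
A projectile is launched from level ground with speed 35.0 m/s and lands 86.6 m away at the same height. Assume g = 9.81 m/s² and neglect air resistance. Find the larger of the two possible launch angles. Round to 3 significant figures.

Level-ground range: R = v₀² sin(2θ)/g ⇒ sin 2θ = R g / v₀² = 86.6×9.81/35.0² = 0.6935.
2θ = arcsin(0.6935) = 43.91° or 180° − 43.91° = 136.09°.
So θ = 22.0° or θ = 68.0°.

68.0°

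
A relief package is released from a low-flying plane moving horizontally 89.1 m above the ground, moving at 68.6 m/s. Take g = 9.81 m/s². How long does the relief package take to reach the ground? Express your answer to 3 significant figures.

4.26 s

The horizontal speed doesn't affect the fall. With v_y0 = 0, h = ½ g t².
t = √(2 × 89.1 / 9.81) = √18.17 = 4.26 s.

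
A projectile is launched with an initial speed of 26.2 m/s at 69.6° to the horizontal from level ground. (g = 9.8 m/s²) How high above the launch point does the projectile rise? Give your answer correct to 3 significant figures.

30.8 m

Vertical component of launch velocity: v_y = 26.2 sin 69.6° = 24.56 m/s.
At the highest point the vertical velocity is zero, so v_y² = 2 g h_max.
h_max = (24.56)² / (2 × 9.8) = 603.2 / 19.60 = 30.8 m.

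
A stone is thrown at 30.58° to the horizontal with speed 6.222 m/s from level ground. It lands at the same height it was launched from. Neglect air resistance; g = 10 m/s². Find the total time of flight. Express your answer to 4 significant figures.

0.6331 s

Vertical component: v_y = 6.222 sin 30.58° = 3.1654 m/s.
For a projectile landing at launch height, time of flight is t = 2 v_y / g = 2 × 3.1654 / 10 = 0.6331 s.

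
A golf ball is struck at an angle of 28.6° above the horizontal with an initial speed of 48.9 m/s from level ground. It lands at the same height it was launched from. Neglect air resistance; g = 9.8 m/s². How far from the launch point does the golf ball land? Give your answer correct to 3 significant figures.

205 m

Components: v_x = 48.9 cos 28.6° = 42.93 m/s, v_y = 48.9 sin 28.6° = 23.41 m/s.
Time of flight (same landing height): t = 2 v_y / g = 2 × 23.41 / 9.8 = 4.778 s.
Range: R = v_x · t = 42.93 × 4.778 = 205 m.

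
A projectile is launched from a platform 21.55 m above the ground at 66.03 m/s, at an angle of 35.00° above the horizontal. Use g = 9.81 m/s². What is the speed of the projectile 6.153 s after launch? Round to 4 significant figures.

v_x = 66.03 cos 35.00° = 54.089 m/s (constant).
v_y(t) = 66.03 sin 35.00° − g t = 37.873 − 9.81 × 6.153 = -22.488 m/s.
Speed = √(v_x² + v_y²) = √(2925.6 + 505.71) = 58.58 m/s.

58.58 m/s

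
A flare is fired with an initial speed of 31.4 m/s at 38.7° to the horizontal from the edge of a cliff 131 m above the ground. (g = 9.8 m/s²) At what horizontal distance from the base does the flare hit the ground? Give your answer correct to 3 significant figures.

185 m

Components: v_x = 31.4 cos 38.7° = 24.51 m/s, v_y = 31.4 sin 38.7° = 19.63 m/s.
Vertical: 0 = 131 + 19.63 t − ½(9.8) t² ⇒ 4.900 t² − 19.63 t − 131 = 0.
t = [19.63 + √(385.3 + 2568)] / 9.800 = 7.548 s.
Horizontal: R = v_x · t = 24.51 × 7.548 = 185 m.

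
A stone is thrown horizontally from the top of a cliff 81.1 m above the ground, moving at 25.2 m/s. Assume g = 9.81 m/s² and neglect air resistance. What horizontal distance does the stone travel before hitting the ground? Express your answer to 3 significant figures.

Initial vertical velocity is zero, so the fall time comes from h = ½ g t²: t = √(2 × 81.1 / 9.81) = 4.066 s.
Horizontal motion is uniform at 25.2 m/s, so x = 25.2 × 4.066 = 102 m.

102 m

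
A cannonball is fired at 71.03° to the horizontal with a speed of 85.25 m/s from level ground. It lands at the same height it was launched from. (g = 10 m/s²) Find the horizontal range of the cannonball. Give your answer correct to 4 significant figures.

446.8 m

For level ground, R = v₀² sin(2θ) / g.
sin(2 × 71.03°) = sin 142.06° = 0.6148.
R = (85.25)² × 0.6148 / 10 = 446.8 m.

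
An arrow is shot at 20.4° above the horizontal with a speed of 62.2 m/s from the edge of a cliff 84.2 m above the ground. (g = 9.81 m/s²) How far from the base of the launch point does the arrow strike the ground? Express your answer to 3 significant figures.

403 m

Components: v_x = 62.2 cos 20.4° = 58.30 m/s, v_y = 62.2 sin 20.4° = 21.68 m/s.
Vertical: 0 = 84.2 + 21.68 t − ½(9.81) t² ⇒ 4.905 t² − 21.68 t − 84.2 = 0.
t = [21.68 + √(470.0 + 1652)] / 9.810 = 6.906 s.
Horizontal: R = v_x · t = 58.30 × 6.906 = 403 m.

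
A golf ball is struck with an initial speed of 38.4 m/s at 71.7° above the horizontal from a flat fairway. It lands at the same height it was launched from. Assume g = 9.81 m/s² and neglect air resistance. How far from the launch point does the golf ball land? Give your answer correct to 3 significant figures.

89.6 m

For level ground, R = v₀² sin(2θ) / g.
sin(2 × 71.7°) = sin 143.4° = 0.5962.
R = (38.4)² × 0.5962 / 9.81 = 89.6 m.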